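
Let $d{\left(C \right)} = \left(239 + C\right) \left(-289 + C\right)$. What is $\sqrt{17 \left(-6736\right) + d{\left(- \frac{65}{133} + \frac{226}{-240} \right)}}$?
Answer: $\frac{i \sqrt{46743816787559}}{15960} \approx 428.38 i$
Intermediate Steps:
$d{\left(C \right)} = \left(-289 + C\right) \left(239 + C\right)$
$\sqrt{17 \left(-6736\right) + d{\left(- \frac{65}{133} + \frac{226}{-240} \right)}} = \sqrt{17 \left(-6736\right) - \left(69071 - \left(- \frac{65}{133} + \frac{226}{-240}\right)^{2} + 50 \left(- \frac{65}{133} + \frac{226}{-240}\right)\right)} = \sqrt{-114512 - \left(69071 - \left(\left(-65\right) \frac{1}{133} + 226 \left(- \frac{1}{240}\right)\right)^{2} + 50 \left(\left(-65\right) \frac{1}{133} + 226 \left(- \frac{1}{240}\right)\right)\right)} = \sqrt{-114512 - \left(69071 - \left(- \frac{65}{133} - \frac{113}{120}\right)^{2} + 50 \left(- \frac{65}{133} - \frac{113}{120}\right)\right)} = \sqrt{-114512 - \left(\frac{110123171}{1596} - \frac{521163241}{254721600}\right)} = \sqrt{-114512 + \left(-69071 + \frac{521163241}{254721600} + \frac{114145}{1596}\right)} = \sqrt{-114512 - \frac{17575136928359}{254721600}} = \sqrt{- \frac{46743816787559}{254721600}} = \frac{i \sqrt{46743816787559}}{15960}$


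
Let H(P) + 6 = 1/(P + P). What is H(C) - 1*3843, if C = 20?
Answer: -153959/40 ≈ -3849.0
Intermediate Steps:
H(P) = -6 + 1/(2*P) (H(P) = -6 + 1/(P + P) = -6 + 1/(2*P))
H(C) - 1*3843 = (-6 + (½)/20) - 1*3843 = (-6 + (½)*(1/20)) - 3843 = (-6 + 1/40) - 3843 = -239/40 - 3843 = -153959/40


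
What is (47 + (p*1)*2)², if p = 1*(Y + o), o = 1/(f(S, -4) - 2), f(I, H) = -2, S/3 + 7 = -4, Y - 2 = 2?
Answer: 11881/4 ≈ 2970.3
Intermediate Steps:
Y = 4 (Y = 2 + 2 = 4)
S = -33 (S = -21 + 3*(-4) = -21 - 12 = -33)
o = -¼ (o = 1/(-2 - 2) = 1/(-4) = -¼ ≈ -0.25000)
p = 15/4 (p = 1*(4 - ¼) = 1*(15/4) = 15/4 ≈ 3.7500)
(47 + (p*1)*2)² = (47 + ((15/4)*1)*2)² = (47 + (15/4)*2)² = (47 + 15/2)² = (109/2)² = 11881/4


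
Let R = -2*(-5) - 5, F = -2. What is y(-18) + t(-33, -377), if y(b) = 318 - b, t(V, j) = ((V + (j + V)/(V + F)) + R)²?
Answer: 29460/49 ≈ 601.22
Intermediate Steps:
R = 5 (R = 10 - 5 = 5)
t(V, j) = (5 + V + (V + j)/(-2 + V))² (t(V, j) = ((V + (j + V)/(V - 2)) + 5)² = ((V + (V + j)/(-2 + V)) + 5)² = (5 + V + (V + j)/(-2 + V))²)
y(-18) + t(-33, -377) = (318 - 1*(-18)) + (-10 - 377 + (-33)² + 4*(-33))²/(-2 - 33)² = (318 + 18) + (-10 - 377 + 1089 - 132)²/(-35)² = 336 + (1/1225)*570² = 336 + (1/1225)*324900 = 336 + 12996/49 = 29460/49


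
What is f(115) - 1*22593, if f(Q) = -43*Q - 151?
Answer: -27689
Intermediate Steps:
f(Q) = -151 - 43*Q
f(115) - 1*22593 = (-151 - 43*115) - 1*22593 = (-151 - 4945) - 22593 = -5096 - 22593 = -27689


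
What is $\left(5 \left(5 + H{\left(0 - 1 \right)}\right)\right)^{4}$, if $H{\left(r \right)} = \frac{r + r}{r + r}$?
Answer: $810000$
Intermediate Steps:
$H{\left(r \right)} = 1$ ($H{\left(r \right)} = \frac{2 r}{2 r} = 2 r \frac{1}{2 r} = 1$)
$\left(5 \left(5 + H{\left(0 - 1 \right)}\right)\right)^{4} = \left(5 \left(5 + 1\right)\right)^{4} = \left(5 \cdot 6\right)^{4} = 30^{4} = 810000$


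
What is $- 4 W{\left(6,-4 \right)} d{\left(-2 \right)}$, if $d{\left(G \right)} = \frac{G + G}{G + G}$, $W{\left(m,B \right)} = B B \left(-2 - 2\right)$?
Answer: $256$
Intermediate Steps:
$W{\left(m,B \right)} = - 4 B^{2}$ ($W{\left(m,B \right)} = B^{2} \left(-4\right) = - 4 B^{2}$)
$d{\left(G \right)} = 1$ ($d{\left(G \right)} = \frac{2 G}{2 G} = 2 G \frac{1}{2 G} = 1$)
$- 4 W{\left(6,-4 \right)} d{\left(-2 \right)} = - 4 \left(- 4 \left(-4\right)^{2}\right) 1 = - 4 \left(\left(-4\right) 16\right) 1 = \left(-4\right) \left(-64\right) 1 = 256 \cdot 1 = 256$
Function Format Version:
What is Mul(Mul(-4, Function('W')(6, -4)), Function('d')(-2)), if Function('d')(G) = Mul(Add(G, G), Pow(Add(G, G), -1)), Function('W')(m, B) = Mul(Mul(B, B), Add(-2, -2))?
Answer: 256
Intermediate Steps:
Function('W')(m, B) = Mul(-4, Pow(B, 2)) (Function('W')(m, B) = Mul(Pow(B, 2), -4) = Mul(-4, Pow(B, 2)))
Function('d')(G) = 1 (Function('d')(G) = Mul(Mul(2, G), Pow(Mul(2, G), -1)) = Mul(Mul(2, G), Mul(Rational(1, 2), Pow(G, -1))) = 1)
Mul(Mul(-4, Function('W')(6, -4)), Function('d')(-2)) = Mul(Mul(-4, Mul(-4, Pow(-4, 2))), 1) = Mul(Mul(-4, Mul(-4, 16)), 1) = Mul(Mul(-4, -64), 1) = Mul(256, 1) = 256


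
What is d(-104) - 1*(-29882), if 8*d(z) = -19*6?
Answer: 119471/4 ≈ 29868.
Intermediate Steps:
d(z) = -57/4 (d(z) = (-19*6)/8 = (⅛)*(-114) = -57/4)
d(-104) - 1*(-29882) = -57/4 - 1*(-29882) = -57/4 + 29882 = 119471/4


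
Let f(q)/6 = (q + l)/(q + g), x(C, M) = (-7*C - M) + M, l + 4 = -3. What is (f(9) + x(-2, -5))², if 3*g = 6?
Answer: 27556/121 ≈ 227.74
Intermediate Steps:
l = -7 (l = -4 - 3 = -7)
g = 2 (g = (⅓)*6 = 2)
x(C, M) = -7*C (x(C, M) = (-M - 7*C) + M = -7*C)
f(q) = 6*(-7 + q)/(2 + q) (f(q) = 6*((q - 7)/(q + 2)) = 6*((-7 + q)/(2 + q)) = 6*(-7 + q)/(2 + q))
(f(9) + x(-2, -5))² = (6*(-7 + 9)/(2 + 9) - 7*(-2))² = (6*2/11 + 14)² = (6*(1/11)*2 + 14)² = (12/11 + 14)² = (166/11)² = 27556/121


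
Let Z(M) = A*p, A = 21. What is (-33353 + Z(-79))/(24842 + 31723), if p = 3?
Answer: -6658/11313 ≈ -0.58853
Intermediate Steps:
Z(M) = 63 (Z(M) = 21*3 = 63)
(-33353 + Z(-79))/(24842 + 31723) = (-33353 + 63)/(24842 + 31723) = -33290/56565 = -33290*1/56565 = -6658/11313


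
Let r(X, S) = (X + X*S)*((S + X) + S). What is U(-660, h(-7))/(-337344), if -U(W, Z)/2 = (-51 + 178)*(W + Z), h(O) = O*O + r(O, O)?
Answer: -189611/168672 ≈ -1.1241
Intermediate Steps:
r(X, S) = (X + 2*S)*(X + S*X) (r(X, S) = (X + S*X)*(X + 2*S) = (X + 2*S)*(X + S*X))
h(O) = O² + O*(3*O + 3*O²) (h(O) = O*O + O*(O + 2*O + 2*O² + O*O) = O² + O*(O + 2*O + 2*O² + O²) = O² + O*(3*O + 3*O²))
U(W, Z) = -254*W - 254*Z (U(W, Z) = -2*(-51 + 178)*(W + Z) = -254*(W + Z) = -2*(127*W + 127*Z) = -254*W - 254*Z)
U(-660, h(-7))/(-337344) = (-254*(-660) - 254*(-7)²*(4 + 3*(-7)))/(-337344) = (167640 - 12446*(4 - 21))*(-1/337344) = (167640 - 12446*(-17))*(-1/337344) = (167640 - 254*(-833))*(-1/337344) = (167640 + 211582)*(-1/337344) = 379222*(-1/337344) = -189611/168672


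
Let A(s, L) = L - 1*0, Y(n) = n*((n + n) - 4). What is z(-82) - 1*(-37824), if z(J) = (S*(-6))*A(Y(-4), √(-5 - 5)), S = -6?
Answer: 37824 + 36*I*√10 ≈ 37824.0 + 113.84*I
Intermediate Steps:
Y(n) = n*(-4 + 2*n) (Y(n) = n*(2*n - 4) = n*(-4 + 2*n))
A(s, L) = L (A(s, L) = L + 0 = L)
z(J) = 36*I*√10 (z(J) = (-6*(-6))*√(-5 - 5) = 36*√(-10) = 36*(I*√10) = 36*I*√10)
z(-82) - 1*(-37824) = 36*I*√10 - 1*(-37824) = 36*I*√10 + 37824 = 37824 + 36*I*√10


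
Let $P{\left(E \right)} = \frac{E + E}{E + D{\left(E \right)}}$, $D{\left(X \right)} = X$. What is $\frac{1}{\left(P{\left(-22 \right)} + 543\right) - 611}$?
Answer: $- \frac{1}{67} \approx -0.014925$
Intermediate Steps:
$P{\left(E \right)} = 1$ ($P{\left(E \right)} = \frac{E + E}{E + E} = \frac{2 E}{2 E} = 2 E \frac{1}{2 E} = 1$)
$\frac{1}{\left(P{\left(-22 \right)} + 543\right) - 611} = \frac{1}{\left(1 + 543\right) - 611} = \frac{1}{544 - 611} = \frac{1}{-67} = - \frac{1}{67}$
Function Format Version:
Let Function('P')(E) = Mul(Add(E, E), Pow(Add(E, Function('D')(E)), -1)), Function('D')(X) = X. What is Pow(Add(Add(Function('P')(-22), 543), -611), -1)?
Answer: Rational(-1, 67) ≈ -0.014925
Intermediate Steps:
Function('P')(E) = 1 (Function('P')(E) = Mul(Add(E, E), Pow(Add(E, E), -1)) = Mul(Mul(2, E), Pow(Mul(2, E), -1)) = Mul(Mul(2, E), Mul(Rational(1, 2), Pow(E, -1))) = 1)
Pow(Add(Add(Function('P')(-22), 543), -611), -1) = Pow(Add(Add(1, 543), -611), -1) = Pow(Add(544, -611), -1) = Pow(-67, -1) = Rational(-1, 67)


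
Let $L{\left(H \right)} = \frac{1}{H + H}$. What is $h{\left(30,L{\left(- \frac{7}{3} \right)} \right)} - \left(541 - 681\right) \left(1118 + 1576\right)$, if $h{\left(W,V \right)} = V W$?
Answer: $\frac{2640075}{7} \approx 3.7715 \cdot 10^{5}$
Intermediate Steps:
$L{\left(H \right)} = \frac{1}{2 H}$
$h{\left(30,L{\left(- \frac{7}{3} \right)} \right)} - \left(541 - 681\right) \left(1118 + 1576\right) = \frac{1}{2 \left(- \frac{7}{3}\right)} 30 - \left(541 - 681\right) \left(1118 + 1576\right) = \frac{1}{2 \left(\left(-7\right) \frac{1}{3}\right)} 30 - \left(-140\right) 2694 = \frac{1}{2 \left(- \frac{7}{3}\right)} 30 - -377160 = \frac{1}{2} \left(- \frac{3}{7}\right) 30 + 377160 = \left(- \frac{3}{14}\right) 30 + 377160 = - \frac{45}{7} + 377160 = \frac{2640075}{7}$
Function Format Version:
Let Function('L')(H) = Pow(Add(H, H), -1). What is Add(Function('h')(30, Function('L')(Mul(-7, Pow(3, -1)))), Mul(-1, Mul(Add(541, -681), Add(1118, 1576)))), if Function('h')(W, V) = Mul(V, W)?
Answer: Rational(2640075, 7) ≈ 3.7715e+5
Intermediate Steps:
Function('L')(H) = Mul(Rational(1, 2), Pow(H, -1)) (Function('L')(H) = Pow(Mul(2, H), -1) = Mul(Rational(1, 2), Pow(H, -1)))
Add(Function('h')(30, Function('L')(Mul(-7, Pow(3, -1)))), Mul(-1, Mul(Add(541, -681), Add(1118, 1576)))) = Add(Mul(Mul(Rational(1, 2), Pow(Mul(-7, Pow(3, -1)), -1)), 30), Mul(-1, Mul(Add(541, -681), Add(1118, 1576)))) = Add(Mul(Mul(Rational(1, 2), Pow(Mul(-7, Rational(1, 3)), -1)), 30), Mul(-1, Mul(-140, 2694))) = Add(Mul(Mul(Rational(1, 2), Pow(Rational(-7, 3), -1)), 30), Mul(-1, -377160)) = Add(Mul(Mul(Rational(1, 2), Rational(-3, 7)), 30), 377160) = Add(Mul(Rational(-3, 14), 30), 377160) = Add(Rational(-45, 7), 377160) = Rational(2640075, 7)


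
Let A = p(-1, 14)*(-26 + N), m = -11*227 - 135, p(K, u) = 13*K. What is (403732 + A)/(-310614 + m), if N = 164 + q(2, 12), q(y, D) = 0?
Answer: -200969/156623 ≈ -1.2831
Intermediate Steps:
N = 164 (N = 164 + 0 = 164)
m = -2632 (m = -2497 - 135 = -2632)
A = -1794 (A = (13*(-1))*(-26 + 164) = -13*138 = -1794)
(403732 + A)/(-310614 + m) = (403732 - 1794)/(-310614 - 2632) = 401938/(-313246) = 401938*(-1/313246) = -200969/156623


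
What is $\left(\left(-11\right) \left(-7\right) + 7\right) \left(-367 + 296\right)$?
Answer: $-5964$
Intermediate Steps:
$\left(\left(-11\right) \left(-7\right) + 7\right) \left(-367 + 296\right) = \left(77 + 7\right) \left(-71\right) = 84 \left(-71\right) = -5964$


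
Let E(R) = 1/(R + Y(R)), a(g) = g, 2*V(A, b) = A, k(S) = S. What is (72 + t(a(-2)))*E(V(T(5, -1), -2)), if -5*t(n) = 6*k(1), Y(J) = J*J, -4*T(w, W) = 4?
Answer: -1416/5 ≈ -283.20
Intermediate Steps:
T(w, W) = -1 (T(w, W) = -¼*4 = -1)
Y(J) = J²
V(A, b) = A/2
E(R) = 1/(R + R²)
t(n) = -6/5
(72 + t(a(-2)))*E(V(T(5, -1), -2)) = (72 - 6/5)*(1/((((½)*(-1)))*(1 + (½)*(-1)))) = 354*(1/((-½)*(1 - ½)))/5 = 354*(-2/½)/5 = 354*(-2*2)/5 = (354/5)*(-4) = -1416/5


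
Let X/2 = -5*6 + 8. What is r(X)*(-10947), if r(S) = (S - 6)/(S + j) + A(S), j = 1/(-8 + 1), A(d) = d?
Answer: 48334654/103 ≈ 4.6927e+5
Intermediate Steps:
j = -⅐ (j = 1/(-7) = -⅐ ≈ -0.14286)
X = -44 (X = 2*(-5*6 + 8) = 2*(-30 + 8) = 2*(-22) = -44)
r(S) = S + (-6 + S)/(-⅐ + S) (r(S) = (S - 6)/(S - ⅐) + S = (-6 + S)/(-⅐ + S) + S = S + (-6 + S)/(-⅐ + S))
r(X)*(-10947) = ((-42 + 6*(-44) + 7*(-44)²)/(-1 + 7*(-44)))*(-10947) = ((-42 - 264 + 7*1936)/(-1 - 308))*(-10947) = ((-42 - 264 + 13552)/(-309))*(-10947) = -1/309*13246*(-10947) = -13246/309*(-10947) = 48334654/103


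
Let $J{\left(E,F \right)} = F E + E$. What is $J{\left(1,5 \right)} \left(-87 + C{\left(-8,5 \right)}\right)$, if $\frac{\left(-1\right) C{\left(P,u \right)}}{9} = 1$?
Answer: $-576$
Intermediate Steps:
$C{\left(P,u \right)} = -9$ ($C{\left(P,u \right)} = \left(-9\right) 1 = -9$)
$J{\left(E,F \right)} = E + E F$ ($J{\left(E,F \right)} = E F + E = E + E F$)
$J{\left(1,5 \right)} \left(-87 + C{\left(-8,5 \right)}\right) = 1 \left(1 + 5\right) \left(-87 - 9\right) = 1 \cdot 6 \left(-96\right) = 6 \left(-96\right) = -576$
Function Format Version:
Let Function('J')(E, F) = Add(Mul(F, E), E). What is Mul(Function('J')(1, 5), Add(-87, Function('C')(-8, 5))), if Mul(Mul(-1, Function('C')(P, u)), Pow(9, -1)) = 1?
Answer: -576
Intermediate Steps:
Function('C')(P, u) = -9 (Function('C')(P, u) = Mul(-9, 1) = -9)
Function('J')(E, F) = Add(E, Mul(E, F)) (Function('J')(E, F) = Add(Mul(E, F), E) = Add(E, Mul(E, F)))
Mul(Function('J')(1, 5), Add(-87, Function('C')(-8, 5))) = Mul(Mul(1, Add(1, 5)), Add(-87, -9)) = Mul(Mul(1, 6), -96) = Mul(6, -96) = -576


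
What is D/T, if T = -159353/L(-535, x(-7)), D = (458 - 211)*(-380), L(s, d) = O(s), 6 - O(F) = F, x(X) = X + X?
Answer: 2672540/8387 ≈ 318.65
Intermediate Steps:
x(X) = 2*X
O(F) = 6 - F
L(s, d) = 6 - s
D = -93860 (D = 247*(-380) = -93860)
T = -159353/541 (T = -159353/(6 - 1*(-535)) = -159353/(6 + 535) = -159353/541 ≈ -294.55)
D/T = -93860/(-159353/541) = -93860*(-541/159353) = 2672540/8387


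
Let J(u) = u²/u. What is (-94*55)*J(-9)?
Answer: 46530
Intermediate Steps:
J(u) = u
(-94*55)*J(-9) = -94*55*(-9) = -5170*(-9) = 46530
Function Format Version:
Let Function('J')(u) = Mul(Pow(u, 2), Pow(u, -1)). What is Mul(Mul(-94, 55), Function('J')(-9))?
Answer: 46530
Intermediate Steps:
Function('J')(u) = u
Mul(Mul(-94, 55), Function('J')(-9)) = Mul(Mul(-94, 55), -9) = Mul(-5170, -9) = 46530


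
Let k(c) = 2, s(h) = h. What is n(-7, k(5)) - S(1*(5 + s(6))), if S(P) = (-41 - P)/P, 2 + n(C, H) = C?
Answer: -47/11 ≈ -4.2727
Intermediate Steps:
n(C, H) = -2 + C
S(P) = (-41 - P)/P
n(-7, k(5)) - S(1*(5 + s(6))) = (-2 - 7) - (-41 - (5 + 6))/(1*(5 + 6)) = -9 - (-41 - 11)/(1*11) = -9 - (-41 - 1*11)/11 = -9 - (-41 - 11)/11 = -9 - (-52)/11 = -9 - 1*(-52/11) = -9 + 52/11 = -47/11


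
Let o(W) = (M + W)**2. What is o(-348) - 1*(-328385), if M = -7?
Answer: 454410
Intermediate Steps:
o(W) = (-7 + W)**2
o(-348) - 1*(-328385) = (-7 - 348)**2 - 1*(-328385) = (-355)**2 + 328385 = 126025 + 328385 = 454410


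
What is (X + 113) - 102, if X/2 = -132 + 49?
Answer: -155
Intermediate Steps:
X = -166 (X = 2*(-132 + 49) = 2*(-83) = -166)
(X + 113) - 102 = (-166 + 113) - 102 = -53 - 102 = -155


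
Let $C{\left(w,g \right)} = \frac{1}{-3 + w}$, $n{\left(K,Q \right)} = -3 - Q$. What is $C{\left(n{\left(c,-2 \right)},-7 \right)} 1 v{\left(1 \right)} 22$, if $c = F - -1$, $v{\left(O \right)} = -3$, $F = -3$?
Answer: $\frac{33}{2} \approx 16.5$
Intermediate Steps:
$c = -2$ ($c = -3 - -1 = -3 + 1 = -2$)
$C{\left(n{\left(c,-2 \right)},-7 \right)} 1 v{\left(1 \right)} 22 = \frac{1 \left(-3\right)}{-3 - 1} \cdot 22 = \frac{1}{-3 + \left(-3 + 2\right)} \left(-3\right) 22 = \frac{1}{-3 - 1} \left(-3\right) 22 = \frac{1}{-4} \left(-3\right) 22 = \left(- \frac{1}{4}\right) \left(-3\right) 22 = \frac{3}{4} \cdot 22 = \frac{33}{2}$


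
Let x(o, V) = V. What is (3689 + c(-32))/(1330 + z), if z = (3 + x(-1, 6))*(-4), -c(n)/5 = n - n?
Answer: 3689/1294 ≈ 2.8508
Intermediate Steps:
c(n) = 0 (c(n) = -5*(n - n) = -5*0 = 0)
z = -36 (z = (3 + 6)*(-4) = 9*(-4) = -36)
(3689 + c(-32))/(1330 + z) = (3689 + 0)/(1330 - 36) = 3689/1294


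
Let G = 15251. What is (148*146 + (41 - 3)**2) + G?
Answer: 38303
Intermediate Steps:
(148*146 + (41 - 3)**2) + G = (148*146 + (41 - 3)**2) + 15251 = (21608 + 38**2) + 15251 = (21608 + 1444) + 15251 = 23052 + 15251 = 38303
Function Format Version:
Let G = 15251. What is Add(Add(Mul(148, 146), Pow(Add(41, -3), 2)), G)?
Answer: 38303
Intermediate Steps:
Add(Add(Mul(148, 146), Pow(Add(41, -3), 2)), G) = Add(Add(Mul(148, 146), Pow(Add(41, -3), 2)), 15251) = Add(Add(21608, Pow(38, 2)), 15251) = Add(Add(21608, 1444), 15251) = Add(23052, 15251) = 38303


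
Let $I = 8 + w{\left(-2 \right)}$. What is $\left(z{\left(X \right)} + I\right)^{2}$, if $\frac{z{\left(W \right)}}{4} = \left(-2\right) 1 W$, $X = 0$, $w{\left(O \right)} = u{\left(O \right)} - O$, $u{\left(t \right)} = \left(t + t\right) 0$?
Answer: $100$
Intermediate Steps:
$u{\left(t \right)} = 0$ ($u{\left(t \right)} = 2 t 0 = 0$)
$w{\left(O \right)} = - O$ ($w{\left(O \right)} = 0 - O = - O$)
$I = 10$ ($I = 8 - -2 = 8 + 2 = 10$)
$z{\left(W \right)} = - 8 W$ ($z{\left(W \right)} = 4 \left(-2\right) 1 W = 4 \left(- 2 W\right) = - 8 W$)
$\left(z{\left(X \right)} + I\right)^{2} = \left(\left(-8\right) 0 + 10\right)^{2} = \left(0 + 10\right)^{2} = 10^{2} = 100$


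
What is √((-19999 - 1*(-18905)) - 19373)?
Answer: I*√20467 ≈ 143.06*I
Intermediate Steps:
√((-19999 - 1*(-18905)) - 19373) = √((-19999 + 18905) - 19373) = √(-1094 - 19373) = √(-20467) = I*√20467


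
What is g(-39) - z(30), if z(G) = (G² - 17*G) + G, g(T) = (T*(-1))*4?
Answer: -264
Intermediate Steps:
g(T) = -4*T (g(T) = -T*4 = -4*T)
z(G) = G² - 16*G
g(-39) - z(30) = -4*(-39) - 30*(-16 + 30) = 156 - 30*14 = 156 - 1*420 = 156 - 420 = -264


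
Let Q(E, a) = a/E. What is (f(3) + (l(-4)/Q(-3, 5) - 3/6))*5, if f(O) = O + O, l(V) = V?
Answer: 79/2 ≈ 39.500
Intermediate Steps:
f(O) = 2*O
(f(3) + (l(-4)/Q(-3, 5) - 3/6))*5 = (2*3 + (-4/(5/(-3)) - 3/6))*5 = (6 + (-4/(5*(-⅓)) - 3*⅙))*5 = (6 + (-4/(-5/3) - ½))*5 = (6 + (-4*(-⅗) - ½))*5 = (6 + (12/5 - ½))*5 = (6 + 19/10)*5 = (79/10)*5 = 79/2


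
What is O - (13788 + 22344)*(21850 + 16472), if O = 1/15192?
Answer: -21035610456767/15192 ≈ -1.3847e+9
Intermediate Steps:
O = 1/15192 ≈ 6.5824e-5
O - (13788 + 22344)*(21850 + 16472) = 1/15192 - (13788 + 22344)*(21850 + 16472) = 1/15192 - 36132*38322 = 1/15192 - 1*1384650504 = 1/15192 - 1384650504 = -21035610456767/15192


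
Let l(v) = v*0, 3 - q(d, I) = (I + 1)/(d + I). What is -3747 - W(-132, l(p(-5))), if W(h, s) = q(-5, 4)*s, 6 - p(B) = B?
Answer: -3747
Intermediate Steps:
p(B) = 6 - B
q(d, I) = 3 - (1 + I)/(I + d) (q(d, I) = 3 - (I + 1)/(d + I) = 3 - (1 + I)/(I + d))
l(v) = 0
W(h, s) = 8*s (W(h, s) = ((-1 + 2*4 + 3*(-5))/(4 - 5))*s = ((-1 + 8 - 15)/(-1))*s = (-1*(-8))*s = 8*s)
-3747 - W(-132, l(p(-5))) = -3747 - 8*0 = -3747 - 1*0 = -3747 + 0 = -3747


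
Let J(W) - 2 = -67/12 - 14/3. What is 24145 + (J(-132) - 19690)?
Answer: 17787/4 ≈ 4446.8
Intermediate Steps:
J(W) = -33/4 (J(W) = 2 + (-67/12 - 14/3) = 2 - 41/4 = -33/4)
24145 + (J(-132) - 19690) = 24145 + (-33/4 - 19690) = 24145 - 78793/4 = 17787/4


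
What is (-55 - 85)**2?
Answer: 19600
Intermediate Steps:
(-55 - 85)**2 = (-140)**2 = 19600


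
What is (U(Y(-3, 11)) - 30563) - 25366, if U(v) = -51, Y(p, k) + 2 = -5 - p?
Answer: -55980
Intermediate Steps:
Y(p, k) = -7 - p (Y(p, k) = -2 + (-5 - p) = -7 - p)
(U(Y(-3, 11)) - 30563) - 25366 = (-51 - 30563) - 25366 = -30614 - 25366 = -55980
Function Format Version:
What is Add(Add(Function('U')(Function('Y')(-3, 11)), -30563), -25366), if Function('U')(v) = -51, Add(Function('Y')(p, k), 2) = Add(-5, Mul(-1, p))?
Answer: -55980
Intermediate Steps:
Function('Y')(p, k) = Add(-7, Mul(-1, p)) (Function('Y')(p, k) = Add(-2, Add(-5, Mul(-1, p))) = Add(-7, Mul(-1, p)))
Add(Add(Function('U')(Function('Y')(-3, 11)), -30563), -25366) = Add(Add(-51, -30563), -25366) = Add(-30614, -25366) = -55980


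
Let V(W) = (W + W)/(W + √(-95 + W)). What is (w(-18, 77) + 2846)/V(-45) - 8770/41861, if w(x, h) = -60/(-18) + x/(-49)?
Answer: 8766622843/6153567 - 418906*I*√35/6615 ≈ 1424.6 - 374.65*I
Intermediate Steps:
w(x, h) = 10/3 - x/49 (w(x, h) = -60*(-1/18) + x*(-1/49) = 10/3 - x/49)
V(W) = 2*W/(W + √(-95 + W)) (V(W) = (2*W)/(W + √(-95 + W)) = 2*W/(W + √(-95 + W)))
(w(-18, 77) + 2846)/V(-45) - 8770/41861 = ((10/3 - 1/49*(-18)) + 2846)/((2*(-45)/(-45 + √(-95 - 45)))) - 8770/41861 = ((10/3 + 18/49) + 2846)/((2*(-45)/(-45 + √(-140)))) - 8770*1/41861 = (544/147 + 2846)/((2*(-45)/(-45 + 2*I*√35))) - 8770/41861 = 418906/(147*((-90/(-45 + 2*I*√35)))) - 8770/41861 = 418906*(½ - I*√35/45)/147 - 8770/41861 = (209453/147 - 418906*I*√35/6615) - 8770/41861 = 8766622843/6153567 - 418906*I*√35/6615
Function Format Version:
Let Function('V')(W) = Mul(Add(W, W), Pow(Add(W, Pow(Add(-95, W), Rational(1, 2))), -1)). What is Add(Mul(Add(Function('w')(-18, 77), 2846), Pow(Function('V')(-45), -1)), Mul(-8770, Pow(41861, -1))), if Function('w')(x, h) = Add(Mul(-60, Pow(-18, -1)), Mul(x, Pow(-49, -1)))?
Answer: Add(Rational(8766622843, 6153567), Mul(Rational(-418906, 6615), I, Pow(35, Rational(1, 2)))) ≈ Add(1424.6, Mul(-374.65, I))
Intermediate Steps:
Function('w')(x, h) = Add(Rational(10, 3), Mul(Rational(-1, 49), x)) (Function('w')(x, h) = Add(Mul(-60, Rational(-1, 18)), Mul(x, Rational(-1, 49))) = Add(Rational(10, 3), Mul(Rational(-1, 49), x)))
Function('V')(W) = Mul(2, W, Pow(Add(W, Pow(Add(-95, W), Rational(1, 2))), -1)) (Function('V')(W) = Mul(Mul(2, W), Pow(Add(W, Pow(Add(-95, W), Rational(1, 2))), -1)) = Mul(2, W, Pow(Add(W, Pow(Add(-95, W), Rational(1, 2))), -1)))
Add(Mul(Add(Function('w')(-18, 77), 2846), Pow(Function('V')(-45), -1)), Mul(-8770, Pow(41861, -1))) = Add(Mul(Add(Add(Rational(10, 3), Mul(Rational(-1, 49), -18)), 2846), Pow(Mul(2, -45, Pow(Add(-45, Pow(Add(-95, -45), Rational(1, 2))), -1)), -1)), Mul(-8770, Pow(41861, -1))) = Add(Mul(Add(Add(Rational(10, 3), Rational(18, 49)), 2846), Pow(Mul(2, -45, Pow(Add(-45, Pow(-140, Rational(1, 2))), -1)), -1)), Mul(-8770, Rational(1, 41861))) = Add(Mul(Add(Rational(544, 147), 2846), Pow(Mul(2, -45, Pow(Add(-45, Mul(2, I, Pow(35, Rational(1, 2)))), -1)), -1)), Rational(-8770, 41861)) = Add(Mul(Rational(418906, 147), Pow(Mul(-90, Pow(Add(-45, Mul(2, I, Pow(35, Rational(1, 2)))), -1)), -1)), Rational(-8770, 41861)) = Add(Mul(Rational(418906, 147), Add(Rational(1, 2), Mul(Rational(-1, 45), I, Pow(35, Rational(1, 2))))), Rational(-8770, 41861)) = Add(Add(Rational(209453, 147), Mul(Rational(-418906, 6615), I, Pow(35, Rational(1, 2)))), Rational(-8770, 41861)) = Add(Rational(8766622843, 6153567), Mul(Rational(-418906, 6615), I, Pow(35, Rational(1, 2))))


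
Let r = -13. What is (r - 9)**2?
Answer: 484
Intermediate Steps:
(r - 9)**2 = (-13 - 9)**2 = (-22)**2 = 484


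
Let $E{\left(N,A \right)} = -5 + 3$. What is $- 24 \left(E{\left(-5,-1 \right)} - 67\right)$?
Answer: $1656$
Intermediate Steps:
$E{\left(N,A \right)} = -2$
$- 24 \left(E{\left(-5,-1 \right)} - 67\right) = - 24 \left(-2 - 67\right) = \left(-24\right) \left(-69\right) = 1656$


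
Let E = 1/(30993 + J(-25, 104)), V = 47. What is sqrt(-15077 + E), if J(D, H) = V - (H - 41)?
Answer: 2*I*sqrt(3616876285689)/30977 ≈ 122.79*I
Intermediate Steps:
J(D, H) = 88 - H (J(D, H) = 47 - (H - 41) = 47 - (-41 + H) = 47 + (41 - H) = 88 - H)
E = 1/30977 (E = 1/(30993 + (88 - 1*104)) = 1/(30993 + (88 - 104)) = 1/(30993 - 16) = 1/30977 ≈ 3.2282e-5)
sqrt(-15077 + E) = sqrt(-15077 + 1/30977) = sqrt(-467040228/30977) = 2*I*sqrt(3616876285689)/30977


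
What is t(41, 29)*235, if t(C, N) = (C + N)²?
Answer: 1151500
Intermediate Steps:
t(41, 29)*235 = (41 + 29)²*235 = 70²*235 = 4900*235 = 1151500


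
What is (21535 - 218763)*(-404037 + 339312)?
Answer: 12765582300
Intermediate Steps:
(21535 - 218763)*(-404037 + 339312) = -197228*(-64725) = 12765582300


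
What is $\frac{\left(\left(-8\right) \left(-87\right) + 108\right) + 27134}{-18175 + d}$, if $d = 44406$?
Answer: $\frac{27938}{26231} \approx 1.0651$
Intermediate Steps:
$\frac{\left(\left(-8\right) \left(-87\right) + 108\right) + 27134}{-18175 + d} = \frac{\left(\left(-8\right) \left(-87\right) + 108\right) + 27134}{-18175 + 44406} = \frac{\left(696 + 108\right) + 27134}{26231} = \left(804 + 27134\right) \frac{1}{26231} = 27938 \cdot \frac{1}{26231} = \frac{27938}{26231}$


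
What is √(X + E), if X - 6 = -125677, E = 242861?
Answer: √117190 ≈ 342.33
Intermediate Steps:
X = -125671 (X = 6 - 125677 = -125671)
√(X + E) = √(-125671 + 242861) = √117190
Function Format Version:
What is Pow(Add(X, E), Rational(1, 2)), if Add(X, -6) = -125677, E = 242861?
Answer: Pow(117190, Rational(1, 2)) ≈ 342.33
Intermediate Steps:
X = -125671 (X = Add(6, -125677) = -125671)
Pow(Add(X, E), Rational(1, 2)) = Pow(Add(-125671, 242861), Rational(1, 2)) = Pow(117190, Rational(1, 2))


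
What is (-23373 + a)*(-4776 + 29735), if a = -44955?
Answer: -1705398552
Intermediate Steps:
(-23373 + a)*(-4776 + 29735) = (-23373 - 44955)*(-4776 + 29735) = -68328*24959 = -1705398552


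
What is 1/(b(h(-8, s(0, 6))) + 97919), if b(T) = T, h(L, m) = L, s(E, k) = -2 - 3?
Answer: 1/97911 ≈ 1.0213e-5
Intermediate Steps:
s(E, k) = -5
1/(b(h(-8, s(0, 6))) + 97919) = 1/(-8 + 97919) = 1/97911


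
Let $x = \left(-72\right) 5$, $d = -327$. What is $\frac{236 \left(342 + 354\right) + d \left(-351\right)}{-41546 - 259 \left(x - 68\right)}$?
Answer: $\frac{93011}{23102} \approx 4.0261$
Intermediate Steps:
$x = -360$
$\frac{236 \left(342 + 354\right) + d \left(-351\right)}{-41546 - 259 \left(x - 68\right)} = \frac{236 \left(342 + 354\right) - -114777}{-41546 - 259 \left(-360 - 68\right)} = \frac{236 \cdot 696 + 114777}{-41546 - -110852} = \frac{164256 + 114777}{-41546 + 110852} = \frac{279033}{69306} = 279033 \cdot \frac{1}{69306} = \frac{93011}{23102}$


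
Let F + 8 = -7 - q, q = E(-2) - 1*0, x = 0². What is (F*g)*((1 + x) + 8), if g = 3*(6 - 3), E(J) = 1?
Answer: -1296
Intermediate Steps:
x = 0
q = 1 (q = 1 - 1*0 = 1 + 0 = 1)
g = 9 (g = 3*3 = 9)
F = -16 (F = -8 + (-7 - 1*1) = -8 + (-7 - 1) = -8 - 8 = -16)
(F*g)*((1 + x) + 8) = (-16*9)*((1 + 0) + 8) = -144*(1 + 8) = -144*9 = -1296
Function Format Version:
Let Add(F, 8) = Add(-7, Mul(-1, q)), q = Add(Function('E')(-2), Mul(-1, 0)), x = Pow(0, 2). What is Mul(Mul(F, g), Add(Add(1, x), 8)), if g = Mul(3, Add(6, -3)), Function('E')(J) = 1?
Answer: -1296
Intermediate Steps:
x = 0
q = 1 (q = Add(1, Mul(-1, 0)) = Add(1, 0) = 1)
g = 9 (g = Mul(3, 3) = 9)
F = -16 (F = Add(-8, Add(-7, Mul(-1, 1))) = Add(-8, Add(-7, -1)) = Add(-8, -8) = -16)
Mul(Mul(F, g), Add(Add(1, x), 8)) = Mul(Mul(-16, 9), Add(Add(1, 0), 8)) = Mul(-144, Add(1, 8)) = Mul(-144, 9) = -1296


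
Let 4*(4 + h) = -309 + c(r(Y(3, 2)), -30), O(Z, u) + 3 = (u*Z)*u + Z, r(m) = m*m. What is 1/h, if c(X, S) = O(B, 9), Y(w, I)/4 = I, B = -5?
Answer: -2/369 ≈ -0.0054201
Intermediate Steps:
Y(w, I) = 4*I
r(m) = m**2
O(Z, u) = -3 + Z + Z*u**2 (O(Z, u) = -3 + ((u*Z)*u + Z) = -3 + ((Z*u)*u + Z) = -3 + (Z*u**2 + Z) = -3 + (Z + Z*u**2) = -3 + Z + Z*u**2)
c(X, S) = -413 (c(X, S) = -3 - 5 - 5*9**2 = -3 - 5 - 5*81 = -3 - 5 - 405 = -413)
h = -369/2 (h = -4 + (-309 - 413)/4 = -4 + (1/4)*(-722) = -4 - 361/2 = -369/2 ≈ -184.50)
1/h = 1/(-369/2) = -2/369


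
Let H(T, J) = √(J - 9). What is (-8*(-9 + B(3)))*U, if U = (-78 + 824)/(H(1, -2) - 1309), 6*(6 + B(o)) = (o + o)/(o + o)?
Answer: -7900886/116829 - 66394*I*√11/1285119 ≈ -67.628 - 0.17135*I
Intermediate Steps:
H(T, J) = √(-9 + J)
B(o) = -35/6 (B(o) = -6 + ((o + o)/(o + o))/6 = -6 + ((2*o)/((2*o)))/6 = -6 + ((2*o)*(1/(2*o)))/6 = -6 + (⅙)*1 = -6 + ⅙ = -35/6)
U = 746/(-1309 + I*√11) (U = (-78 + 824)/(√(-9 - 2) - 1309) = 746/(√(-11) - 1309) = 746/(I*√11 - 1309) = 746/(-1309 + I*√11) ≈ -0.5699 - 0.001444*I)
(-8*(-9 + B(3)))*U = (-8*(-9 - 35/6))*(-44387/77886 - 373*I*√11/856746) = (-8*(-89/6))*(-44387/77886 - 373*I*√11/856746) = 356*(-44387/77886 - 373*I*√11/856746)/3 = -7900886/116829 - 66394*I*√11/1285119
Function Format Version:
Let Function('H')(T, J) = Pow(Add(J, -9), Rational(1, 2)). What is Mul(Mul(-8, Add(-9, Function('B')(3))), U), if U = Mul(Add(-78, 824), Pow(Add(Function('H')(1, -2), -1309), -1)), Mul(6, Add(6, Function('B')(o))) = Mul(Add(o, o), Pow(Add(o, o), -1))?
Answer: Add(Rational(-7900886, 116829), Mul(Rational(-66394, 1285119), I, Pow(11, Rational(1, 2)))) ≈ Add(-67.628, Mul(-0.17135, I))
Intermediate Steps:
Function('H')(T, J) = Pow(Add(-9, J), Rational(1, 2))
Function('B')(o) = Rational(-35, 6) (Function('B')(o) = Add(-6, Mul(Rational(1, 6), Mul(Add(o, o), Pow(Add(o, o), -1)))) = Add(-6, Mul(Rational(1, 6), Mul(Mul(2, o), Pow(Mul(2, o), -1)))) = Add(-6, Mul(Rational(1, 6), Mul(Mul(2, o), Mul(Rational(1, 2), Pow(o, -1))))) = Add(-6, Mul(Rational(1, 6), 1)) = Add(-6, Rational(1, 6)) = Rational(-35, 6))
U = Mul(746, Pow(Add(-1309, Mul(I, Pow(11, Rational(1, 2)))), -1)) (U = Mul(Add(-78, 824), Pow(Add(Pow(Add(-9, -2), Rational(1, 2)), -1309), -1)) = Mul(746, Pow(Add(Pow(-11, Rational(1, 2)), -1309), -1)) = Mul(746, Pow(Add(Mul(I, Pow(11, Rational(1, 2))), -1309), -1)) = Mul(746, Pow(Add(-1309, Mul(I, Pow(11, Rational(1, 2)))), -1)) ≈ Add(-0.56990, Mul(-0.0014440, I)))
Mul(Mul(-8, Add(-9, Function('B')(3))), U) = Mul(Mul(-8, Add(-9, Rational(-35, 6))), Add(Rational(-44387, 77886), Mul(Rational(-373, 856746), I, Pow(11, Rational(1, 2))))) = Mul(Mul(-8, Rational(-89, 6)), Add(Rational(-44387, 77886), Mul(Rational(-373, 856746), I, Pow(11, Rational(1, 2))))) = Mul(Rational(356, 3), Add(Rational(-44387, 77886), Mul(Rational(-373, 856746), I, Pow(11, Rational(1, 2))))) = Add(Rational(-7900886, 116829), Mul(Rational(-66394, 1285119), I, Pow(11, Rational(1, 2))))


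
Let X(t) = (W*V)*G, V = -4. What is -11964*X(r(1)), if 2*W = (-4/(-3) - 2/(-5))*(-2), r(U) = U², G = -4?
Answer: 1659008/5 ≈ 3.3180e+5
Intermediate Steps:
W = -26/15 (W = ((-4/(-3) - 2/(-5))*(-2))/2 = ((-4*(-⅓) - 2*(-⅕))*(-2))/2 = ((4/3 + ⅖)*(-2))/2 = ((26/15)*(-2))/2 = (½)*(-52/15) = -26/15 ≈ -1.7333)
X(t) = -416/15 (X(t) = -26/15*(-4)*(-4) = (104/15)*(-4) = -416/15)
-11964*X(r(1)) = -11964*(-416/15) = 1659008/5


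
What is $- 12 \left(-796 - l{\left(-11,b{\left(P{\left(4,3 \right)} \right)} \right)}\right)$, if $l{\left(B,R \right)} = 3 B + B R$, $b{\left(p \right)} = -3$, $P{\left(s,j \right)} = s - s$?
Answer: $9552$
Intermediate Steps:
$P{\left(s,j \right)} = 0$
$- 12 \left(-796 - l{\left(-11,b{\left(P{\left(4,3 \right)} \right)} \right)}\right) = - 12 \left(-796 - - 11 \left(3 - 3\right)\right) = - 12 \left(-796 - \left(-11\right) 0\right) = - 12 \left(-796 - 0\right) = - 12 \left(-796 + 0\right) = \left(-12\right) \left(-796\right) = 9552$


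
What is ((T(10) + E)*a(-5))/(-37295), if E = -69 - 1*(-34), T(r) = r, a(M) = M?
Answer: -25/7459 ≈ -0.0033517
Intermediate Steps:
E = -35 (E = -69 + 34 = -35)
((T(10) + E)*a(-5))/(-37295) = ((10 - 35)*(-5))/(-37295) = -25*(-5)*(-1/37295) = 125*(-1/37295) = -25/7459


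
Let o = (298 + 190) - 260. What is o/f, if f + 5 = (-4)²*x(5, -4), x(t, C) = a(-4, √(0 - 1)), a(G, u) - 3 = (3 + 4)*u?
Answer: 9804/14393 - 25536*I/14393 ≈ 0.68116 - 1.7742*I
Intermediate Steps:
a(G, u) = 3 + 7*u (a(G, u) = 3 + (3 + 4)*u = 3 + 7*u)
x(t, C) = 3 + 7*I (x(t, C) = 3 + 7*√(0 - 1) = 3 + 7*√(-1) = 3 + 7*I)
o = 228 (o = 488 - 260 = 228)
f = 43 + 112*I (f = -5 + (-4)²*(3 + 7*I) = -5 + 16*(3 + 7*I) = -5 + (48 + 112*I) = 43 + 112*I ≈ 43.0 + 112.0*I)
o/f = 228/(43 + 112*I) = 228*((43 - 112*I)/14393) = 228*(43 - 112*I)/14393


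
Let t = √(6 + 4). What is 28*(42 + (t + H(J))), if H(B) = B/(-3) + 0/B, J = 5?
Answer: 3388/3 + 28*√10 ≈ 1217.9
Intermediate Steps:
H(B) = -B/3 (H(B) = B*(-⅓) + 0 = -B/3 + 0 = -B/3)
t = √10 ≈ 3.1623
28*(42 + (t + H(J))) = 28*(42 + (√10 - ⅓*5)) = 28*(42 + (√10 - 5/3)) = 28*(42 + (-5/3 + √10)) = 28*(121/3 + √10) = 3388/3 + 28*√10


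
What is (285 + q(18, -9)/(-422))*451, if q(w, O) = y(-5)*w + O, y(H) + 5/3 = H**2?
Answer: 54056409/422 ≈ 1.2810e+5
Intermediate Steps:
y(H) = -5/3 + H**2
q(w, O) = O + 70*w/3 (q(w, O) = (-5/3 + (-5)**2)*w + O = (-5/3 + 25)*w + O = 70*w/3 + O = O + 70*w/3)
(285 + q(18, -9)/(-422))*451 = (285 + (-9 + (70/3)*18)/(-422))*451 = (285 + (-9 + 420)*(-1/422))*451 = (285 + 411*(-1/422))*451 = (285 - 411/422)*451 = (119859/422)*451 = 54056409/422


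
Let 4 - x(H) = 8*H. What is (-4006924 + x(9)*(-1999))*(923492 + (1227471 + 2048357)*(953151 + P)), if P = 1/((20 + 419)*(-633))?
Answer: -3358717143877840490976704/277887 ≈ -1.2087e+19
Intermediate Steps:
x(H) = 4 - 8*H
P = -1/277887 (P = 1/(439*(-633)) = 1/(-277887) = -1/277887 ≈ -3.5986e-6)
(-4006924 + x(9)*(-1999))*(923492 + (1227471 + 2048357)*(953151 + P)) = (-4006924 + (4 - 8*9)*(-1999))*(923492 + (1227471 + 2048357)*(953151 - 1/277887)) = (-4006924 + (4 - 72)*(-1999))*(923492 + 3275828*(264868271936/277887)) = (-4006924 - 68*(-1999))*(923492 + 867662901519563008/277887) = (-4006924 + 135932)*(867663158145984412/277887) = -3870992*867663158145984412/277887 = -3358717143877840490976704/277887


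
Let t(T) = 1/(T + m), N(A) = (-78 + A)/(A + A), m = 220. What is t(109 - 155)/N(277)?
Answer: 277/17313 ≈ 0.016000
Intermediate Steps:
N(A) = (-78 + A)/(2*A) (N(A) = (-78 + A)/((2*A)) = (-78 + A)*(1/(2*A)) = (-78 + A)/(2*A))
t(T) = 1/(220 + T) (t(T) = 1/(T + 220) = 1/(220 + T))
t(109 - 155)/N(277) = 1/((220 + (109 - 155))*(((½)*(-78 + 277)/277))) = 1/((220 - 46)*(((½)*(1/277)*199))) = 1/(174*(199/554)) = (1/174)*(554/199) = 277/17313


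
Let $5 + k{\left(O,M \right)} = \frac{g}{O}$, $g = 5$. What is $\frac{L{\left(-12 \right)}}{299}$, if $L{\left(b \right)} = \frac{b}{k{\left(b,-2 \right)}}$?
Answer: $\frac{144}{19435} \approx 0.0074093$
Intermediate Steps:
$k{\left(O,M \right)} = -5 + \frac{5}{O}$
$L{\left(b \right)} = \frac{b}{-5 + \frac{5}{b}}$
$\frac{L{\left(-12 \right)}}{299} = \frac{\left(-1\right) \left(-12\right)^{2} \frac{1}{-5 + 5 \left(-12\right)}}{299} = \left(-1\right) 144 \frac{1}{-5 - 60} \cdot \frac{1}{299} = \left(-1\right) 144 \frac{1}{-65} \cdot \frac{1}{299} = \left(-1\right) 144 \left(- \frac{1}{65}\right) \frac{1}{299} = \frac{144}{65} \cdot \frac{1}{299} = \frac{144}{19435}$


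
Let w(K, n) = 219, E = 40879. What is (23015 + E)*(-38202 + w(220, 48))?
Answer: -2426885802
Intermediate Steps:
(23015 + E)*(-38202 + w(220, 48)) = (23015 + 40879)*(-38202 + 219) = 63894*(-37983) = -2426885802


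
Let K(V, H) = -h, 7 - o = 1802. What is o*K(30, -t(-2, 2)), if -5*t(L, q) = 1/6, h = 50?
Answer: 89750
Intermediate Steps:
o = -1795 (o = 7 - 1*1802 = 7 - 1802 = -1795)
t(L, q) = -1/30 (t(L, q) = -1/(5*6) = -1/5*1/6 = -1/30)
K(V, H) = -50 (K(V, H) = -1*50 = -50)
o*K(30, -t(-2, 2)) = -1795*(-50) = 89750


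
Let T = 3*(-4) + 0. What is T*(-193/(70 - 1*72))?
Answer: -1158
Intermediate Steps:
T = -12 (T = -12 + 0 = -12)
T*(-193/(70 - 1*72)) = -(-2316)/(70 - 1*72) = -(-2316)/(70 - 72) = -(-2316)/(-2) = -(-2316)*(-1)/2 = -12*193/2 = -1158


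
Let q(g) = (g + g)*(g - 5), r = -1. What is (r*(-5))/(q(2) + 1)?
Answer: -5/11 ≈ -0.45455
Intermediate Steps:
q(g) = 2*g*(-5 + g) (q(g) = (2*g)*(-5 + g) = 2*g*(-5 + g))
(r*(-5))/(q(2) + 1) = (-1*(-5))/(2*2*(-5 + 2) + 1) = 5/(2*2*(-3) + 1) = 5/(-12 + 1) = 5/(-11) = 5*(-1/11) = -5/11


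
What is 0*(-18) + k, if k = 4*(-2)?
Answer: -8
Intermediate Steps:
k = -8
0*(-18) + k = 0*(-18) - 8 = 0 - 8 = -8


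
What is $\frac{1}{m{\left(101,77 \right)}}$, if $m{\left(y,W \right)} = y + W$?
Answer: $\frac{1}{178} \approx 0.005618$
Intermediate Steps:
$m{\left(y,W \right)} = W + y$
$\frac{1}{m{\left(101,77 \right)}} = \frac{1}{77 + 101} = \frac{1}{178}$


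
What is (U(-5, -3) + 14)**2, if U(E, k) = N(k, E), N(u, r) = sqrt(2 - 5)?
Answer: (14 + I*sqrt(3))**2 ≈ 193.0 + 48.497*I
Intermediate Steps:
N(u, r) = I*sqrt(3) (N(u, r) = sqrt(-3) = I*sqrt(3))
U(E, k) = I*sqrt(3)
(U(-5, -3) + 14)**2 = (I*sqrt(3) + 14)**2 = (14 + I*sqrt(3))**2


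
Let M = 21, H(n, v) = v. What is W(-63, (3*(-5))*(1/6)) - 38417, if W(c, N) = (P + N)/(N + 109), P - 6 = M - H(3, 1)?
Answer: -8182774/213 ≈ -38417.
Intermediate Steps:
P = 26 (P = 6 + (21 - 1*1) = 6 + (21 - 1) = 6 + 20 = 26)
W(c, N) = (26 + N)/(109 + N) (W(c, N) = (26 + N)/(N + 109) = (26 + N)/(109 + N))
W(-63, (3*(-5))*(1/6)) - 38417 = (26 + (3*(-5))*(1/6))/(109 + (3*(-5))*(1/6)) - 38417 = (26 - 15/6)/(109 - 15/6) - 38417 = (26 - 15*⅙)/(109 - 15*⅙) - 38417 = (26 - 5/2)/(109 - 5/2) - 38417 = (47/2)/(213/2) - 38417 = (2/213)*(47/2) - 38417 = 47/213 - 38417 = -8182774/213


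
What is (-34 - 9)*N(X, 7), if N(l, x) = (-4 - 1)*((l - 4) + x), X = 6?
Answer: 1935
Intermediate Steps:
N(l, x) = 20 - 5*l - 5*x (N(l, x) = -5*((-4 + l) + x) = -5*(-4 + l + x) = 20 - 5*l - 5*x)
(-34 - 9)*N(X, 7) = (-34 - 9)*(20 - 5*6 - 5*7) = -43*(20 - 30 - 35) = -43*(-45) = 1935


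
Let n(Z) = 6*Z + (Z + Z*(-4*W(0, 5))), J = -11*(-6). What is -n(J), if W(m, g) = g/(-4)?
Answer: -792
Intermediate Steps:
W(m, g) = -g/4 (W(m, g) = g*(-¼) = -g/4)
J = 66
n(Z) = 12*Z (n(Z) = 6*Z + (Z + Z*(-(-1)*5)) = 6*Z + (Z + Z*(-4*(-5/4))) = 6*Z + (Z + Z*5) = 6*Z + (Z + 5*Z) = 6*Z + 6*Z = 12*Z)
-n(J) = -12*66 = -1*792 = -792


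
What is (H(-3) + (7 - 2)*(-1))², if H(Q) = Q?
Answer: 64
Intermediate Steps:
(H(-3) + (7 - 2)*(-1))² = (-3 + (7 - 2)*(-1))² = (-3 + 5*(-1))² = (-3 - 5)² = (-8)² = 64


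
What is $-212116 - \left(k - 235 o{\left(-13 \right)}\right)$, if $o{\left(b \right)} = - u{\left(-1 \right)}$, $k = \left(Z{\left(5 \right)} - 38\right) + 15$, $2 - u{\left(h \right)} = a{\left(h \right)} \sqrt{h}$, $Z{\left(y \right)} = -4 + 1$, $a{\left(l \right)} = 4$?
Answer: $-212560 + 940 i \approx -2.1256 \cdot 10^{5} + 940.0 i$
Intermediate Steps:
$Z{\left(y \right)} = -3$
$u{\left(h \right)} = 2 - 4 \sqrt{h}$
$k = -26$ ($k = \left(-3 - 38\right) + 15 = -41 + 15 = -26$)
$o{\left(b \right)} = -2 + 4 i$ ($o{\left(b \right)} = - (2 - 4 \sqrt{-1}) = - (2 - 4 i) = -2 + 4 i$)
$-212116 - \left(k - 235 o{\left(-13 \right)}\right) = -212116 - \left(-26 - 235 \left(-2 + 4 i\right)\right) = -212116 - \left(-26 + \left(470 - 940 i\right)\right) = -212116 - \left(444 - 940 i\right) = -212560 + 940 i$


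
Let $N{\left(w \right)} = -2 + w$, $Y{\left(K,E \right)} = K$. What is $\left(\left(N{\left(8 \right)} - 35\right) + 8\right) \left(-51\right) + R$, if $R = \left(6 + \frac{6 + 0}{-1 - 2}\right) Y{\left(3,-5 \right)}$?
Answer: $1083$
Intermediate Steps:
$R = 12$ ($R = \left(6 + \frac{6 + 0}{-1 - 2}\right) 3 = \left(6 + \frac{6}{-3}\right) 3 = \left(6 + 6 \left(- \frac{1}{3}\right)\right) 3 = \left(6 - 2\right) 3 = 4 \cdot 3 = 12$)
$\left(\left(N{\left(8 \right)} - 35\right) + 8\right) \left(-51\right) + R = \left(\left(\left(-2 + 8\right) - 35\right) + 8\right) \left(-51\right) + 12 = \left(\left(6 - 35\right) + 8\right) \left(-51\right) + 12 = \left(-29 + 8\right) \left(-51\right) + 12 = \left(-21\right) \left(-51\right) + 12 = 1071 + 12 = 1083$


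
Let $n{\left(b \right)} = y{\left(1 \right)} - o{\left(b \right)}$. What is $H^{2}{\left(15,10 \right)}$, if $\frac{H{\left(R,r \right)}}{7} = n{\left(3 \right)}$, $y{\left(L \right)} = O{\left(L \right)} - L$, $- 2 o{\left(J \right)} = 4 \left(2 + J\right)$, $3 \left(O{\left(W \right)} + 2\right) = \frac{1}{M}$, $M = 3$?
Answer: $\frac{200704}{81} \approx 2477.8$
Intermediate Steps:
$O{\left(W \right)} = - \frac{17}{9}$ ($O{\left(W \right)} = -2 + \frac{1}{3 \cdot 3} = -2 + \frac{1}{3} \cdot \frac{1}{3} = -2 + \frac{1}{9} = - \frac{17}{9}$)
$o{\left(J \right)} = -4 - 2 J$ ($o{\left(J \right)} = - \frac{4 \left(2 + J\right)}{2} = - \frac{8 + 4 J}{2} = -4 - 2 J$)
$y{\left(L \right)} = - \frac{17}{9} - L$
$n{\left(b \right)} = \frac{10}{9} + 2 b$ ($n{\left(b \right)} = \left(- \frac{17}{9} - 1\right) - \left(-4 - 2 b\right) = \left(- \frac{17}{9} - 1\right) + \left(4 + 2 b\right) = - \frac{26}{9} + \left(4 + 2 b\right) = \frac{10}{9} + 2 b$)
$H{\left(R,r \right)} = \frac{448}{9}$ ($H{\left(R,r \right)} = 7 \left(\frac{10}{9} + 2 \cdot 3\right) = 7 \left(\frac{10}{9} + 6\right) = 7 \cdot \frac{64}{9} = \frac{448}{9}$)
$H^{2}{\left(15,10 \right)} = \left(\frac{448}{9}\right)^{2} = \frac{200704}{81}$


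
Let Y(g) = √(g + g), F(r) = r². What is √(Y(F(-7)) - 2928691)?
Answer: √(-2928691 + 7*√2) ≈ 1711.3*I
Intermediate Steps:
Y(g) = √2*√g (Y(g) = √(2*g) = √2*√g)
√(Y(F(-7)) - 2928691) = √(√2*√((-7)²) - 2928691) = √(√2*√49 - 2928691) = √(√2*7 - 2928691) = √(7*√2 - 2928691) = √(-2928691 + 7*√2)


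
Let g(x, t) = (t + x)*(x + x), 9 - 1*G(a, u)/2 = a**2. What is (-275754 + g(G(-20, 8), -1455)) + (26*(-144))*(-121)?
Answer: 3675938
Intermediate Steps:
G(a, u) = 18 - 2*a**2
g(x, t) = 2*x*(t + x) (g(x, t) = (t + x)*(2*x) = 2*x*(t + x))
(-275754 + g(G(-20, 8), -1455)) + (26*(-144))*(-121) = (-275754 + 2*(18 - 2*(-20)**2)*(-1455 + (18 - 2*(-20)**2))) + (26*(-144))*(-121) = (-275754 + 2*(18 - 2*400)*(-1455 + (18 - 2*400))) - 3744*(-121) = (-275754 + 2*(18 - 800)*(-1455 + (18 - 800))) + 453024 = (-275754 + 2*(-782)*(-1455 - 782)) + 453024 = (-275754 + 2*(-782)*(-2237)) + 453024 = (-275754 + 3498668) + 453024 = 3222914 + 453024 = 3675938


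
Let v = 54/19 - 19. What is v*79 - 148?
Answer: -27065/19 ≈ -1424.5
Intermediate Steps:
v = -307/19 (v = 54*(1/19) - 19 = 54/19 - 19 = -307/19 ≈ -16.158)
v*79 - 148 = -307/19*79 - 148 = -24253/19 - 148 = -27065/19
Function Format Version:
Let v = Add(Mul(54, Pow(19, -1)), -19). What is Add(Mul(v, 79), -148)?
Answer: Rational(-27065, 19) ≈ -1424.5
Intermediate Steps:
v = Rational(-307, 19) (v = Add(Mul(54, Rational(1, 19)), -19) = Add(Rational(54, 19), -19) = Rational(-307, 19) ≈ -16.158)
Add(Mul(v, 79), -148) = Add(Mul(Rational(-307, 19), 79), -148) = Add(Rational(-24253, 19), -148) = Rational(-27065, 19)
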